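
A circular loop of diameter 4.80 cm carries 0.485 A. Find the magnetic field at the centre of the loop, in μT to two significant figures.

At the centre of a circular loop the Biot–Savart law gives B = μ₀I/(2R) (so R = 0.024 m).
B = (4π×10⁻⁷ × 0.485) / (2 × 0.024) = 1.27×10⁻⁵ T.

B ≈ 13 μT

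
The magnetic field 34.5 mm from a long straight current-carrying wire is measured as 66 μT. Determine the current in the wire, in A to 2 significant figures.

For a long straight wire B = μ₀I/(2πd), so I = 2πdB/μ₀.
I = 2π × 0.0345 × 6.60×10⁻⁵ / (4π×10⁻⁷) = 11.4 A.

I ≈ 11 A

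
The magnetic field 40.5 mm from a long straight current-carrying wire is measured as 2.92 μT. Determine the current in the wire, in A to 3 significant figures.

For a long straight wire B = μ₀I/(2πd), so I = 2πdB/μ₀.
I = 2π × 0.0405 × 2.92×10⁻⁶ / (4π×10⁻⁷) = 0.591 A.

I ≈ 0.591 A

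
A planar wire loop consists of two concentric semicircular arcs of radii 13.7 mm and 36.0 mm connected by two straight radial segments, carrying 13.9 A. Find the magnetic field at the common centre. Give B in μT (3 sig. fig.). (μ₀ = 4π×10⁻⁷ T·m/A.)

The radial connectors point toward the centre, so dl × r̂ = 0 and they contribute nothing.
Each semicircle gives μ₀I/(4R): inner arc 3.19×10⁻⁴ T, outer arc 1.21×10⁻⁴ T.
The two arcs carry current in opposite angular senses, so their fields oppose: B = |3.19×10⁻⁴ − 1.21×10⁻⁴| = 1.97×10⁻⁴ T.

B ≈ 197 μT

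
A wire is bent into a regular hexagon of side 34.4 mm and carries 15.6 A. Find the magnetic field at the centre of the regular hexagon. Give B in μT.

B ≈ 314 μT

Each side is a finite straight segment at perpendicular distance d = a/(2 tan(π/6)) = 0.02979 m from the centre, with end-angles ±π/6.
One side contributes B₁ = (μ₀I/4πd)·2 sin(π/6) = 5.24×10⁻⁵ T.
All 6 sides add in the same direction: B = 6 × 5.24×10⁻⁵ = 3.14×10⁻⁴ T.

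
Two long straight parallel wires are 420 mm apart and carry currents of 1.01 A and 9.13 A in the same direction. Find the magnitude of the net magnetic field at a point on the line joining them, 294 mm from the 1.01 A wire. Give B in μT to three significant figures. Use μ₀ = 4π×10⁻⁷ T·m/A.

B ≈ 13.8 μT

Each long wire gives B = μ₀I/(2πd). Distances are d₁ = 0.294 m and d₂ = 0.126 m.
B₁ = 6.87×10⁻⁷ T, B₂ = 1.45×10⁻⁵ T.
Between parallel currents the two contributions point in opposite directions, so they subtract. B = |B₁ − B₂| = |6.87×10⁻⁷ − 1.45×10⁻⁵| = 1.38×10⁻⁵ T.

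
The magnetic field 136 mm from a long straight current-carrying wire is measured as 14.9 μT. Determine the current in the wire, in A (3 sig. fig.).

I ≈ 10.1 A

For a long straight wire B = μ₀I/(2πd), so I = 2πdB/μ₀.
I = 2π × 0.136 × 1.49×10⁻⁵ / (4π×10⁻⁷) = 10.1 A.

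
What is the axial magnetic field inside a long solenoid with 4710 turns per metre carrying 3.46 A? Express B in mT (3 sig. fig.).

Inside a long solenoid, B = μ₀nI with n = 4710 turns/m.
B = 4π×10⁻⁷ × 4710 × 3.46 = 2.05×10⁻² T.

B ≈ 20.5 mT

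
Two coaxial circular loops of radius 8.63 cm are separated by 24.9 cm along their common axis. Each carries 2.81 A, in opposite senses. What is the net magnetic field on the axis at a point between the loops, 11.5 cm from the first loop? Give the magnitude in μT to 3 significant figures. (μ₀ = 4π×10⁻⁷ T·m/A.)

B ≈ 1.18 μT

Each loop contributes B = μ₀IR²/[2(R²+z²)^(3/2)] on the axis, with z measured from that loop.
Loop 1 (z = 0.115 m): B₁ = 4.42×10⁻⁶ T. Loop 2 (z = 0.134 m): B₂ = 3.25×10⁻⁶ T.
The fields oppose: B = |B₁ − B₂| = 1.18×10⁻⁶ T.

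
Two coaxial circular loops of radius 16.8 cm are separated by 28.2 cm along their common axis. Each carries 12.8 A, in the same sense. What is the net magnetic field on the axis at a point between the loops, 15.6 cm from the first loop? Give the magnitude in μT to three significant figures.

B ≈ 43.3 μT

Each loop contributes B = μ₀IR²/[2(R²+z²)^(3/2)] on the axis, with z measured from that loop.
Loop 1 (z = 0.156 m): B₁ = 1.88×10⁻⁵ T. Loop 2 (z = 0.126 m): B₂ = 2.45×10⁻⁵ T.
The fields add: B = B₁ + B₂ = 4.33×10⁻⁵ T.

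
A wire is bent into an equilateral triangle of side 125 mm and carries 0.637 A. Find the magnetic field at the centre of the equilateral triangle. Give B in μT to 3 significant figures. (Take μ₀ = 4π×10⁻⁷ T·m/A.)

Each side is a finite straight segment at perpendicular distance d = a/(2 tan(π/3)) = 0.03608 m from the centre, with end-angles ±π/3.
One side contributes B₁ = (μ₀I/4πd)·2 sin(π/3) = 3.06×10⁻⁶ T.
All 3 sides add in the same direction: B = 3 × 3.06×10⁻⁶ = 9.17×10⁻⁶ T.

B ≈ 9.17 μT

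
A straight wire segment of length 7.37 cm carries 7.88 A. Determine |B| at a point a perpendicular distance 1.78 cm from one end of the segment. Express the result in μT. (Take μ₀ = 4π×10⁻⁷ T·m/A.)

B ≈ 43.0 μT

For a finite straight segment, B = (μ₀I/4πd)(sinθ₁ + sinθ₂), where θ₁, θ₂ are the angles from the perpendicular to each end.
The perpendicular foot is at one end, so the two end-offsets along the wire are 0 and L = 0.0737 m.
sinθ₁ = 0/√(0²+0.0178²) = 0.0000; sinθ₂ = 0.0737/√(0.0737²+0.0178²) = 0.9721.
B = (4π×10⁻⁷ × 7.88) / (4π × 0.0178) × (0.0000 + 0.9721) = 4.30×10⁻⁵ T.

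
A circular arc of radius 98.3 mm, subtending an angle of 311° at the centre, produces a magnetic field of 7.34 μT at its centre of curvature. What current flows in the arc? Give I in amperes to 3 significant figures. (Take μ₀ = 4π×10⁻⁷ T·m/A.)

For a circular arc, B = μ₀Iφ/(4πR) with φ in radians; here φ = 5.428 rad.
So I = 4πRB/(μ₀φ) = 4π × 0.0983 × 7.34×10⁻⁶ / (4π×10⁻⁷ × 5.428) = 1.33 A.

I ≈ 1.33 A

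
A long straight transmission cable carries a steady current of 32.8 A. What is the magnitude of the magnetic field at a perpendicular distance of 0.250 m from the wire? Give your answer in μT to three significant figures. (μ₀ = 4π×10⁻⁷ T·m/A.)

B ≈ 26.2 μT

For an infinitely long straight wire, B = μ₀I/(2πd).
B = (4π×10⁻⁷ × 32.8) / (2π × 0.25) = 2.62×10⁻⁵ T.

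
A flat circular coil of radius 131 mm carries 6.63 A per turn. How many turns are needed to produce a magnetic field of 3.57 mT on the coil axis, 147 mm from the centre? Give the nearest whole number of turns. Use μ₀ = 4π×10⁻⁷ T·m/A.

N = 381

For an N-turn coil, B = Nμ₀IR²/[2(R²+z²)^(3/2)]. A single turn gives B₁ = 9.36×10⁻⁶ T with R = 0.131 m, z = 0.147 m.
N = B/B₁ = 3.57×10⁻³ / 9.36×10⁻⁶ = 381.22.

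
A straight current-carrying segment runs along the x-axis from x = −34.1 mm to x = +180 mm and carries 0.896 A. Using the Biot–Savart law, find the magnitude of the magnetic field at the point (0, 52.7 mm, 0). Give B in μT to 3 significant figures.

B ≈ 2.56 μT

For a finite straight segment, B = (μ₀I/4πd)(sinθ₁ + sinθ₂), where θ₁, θ₂ are the angles from the perpendicular to each end.
The perpendicular distance is d = 0.0527 m; the end-offsets along the wire are a = 0.0341 m and b = 0.18 m.
sinθ₁ = 0.0341/√(0.0341²+0.0527²) = 0.5433; sinθ₂ = 0.18/√(0.18²+0.0527²) = 0.9597.
B = (4π×10⁻⁷ × 0.896) / (4π × 0.0527) × (0.5433 + 0.9597) = 2.56×10⁻⁶ T.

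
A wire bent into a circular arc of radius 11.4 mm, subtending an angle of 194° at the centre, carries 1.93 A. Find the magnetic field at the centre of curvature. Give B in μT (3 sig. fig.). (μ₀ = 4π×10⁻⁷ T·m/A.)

B ≈ 57.3 μT

The Biot–Savart field of a circular arc at its centre is B = μ₀Iφ/(4πR), with φ = 3.386 rad.
B = (4π×10⁻⁷ × 1.93 × 3.386) / (4π × 0.0114) = 5.73×10⁻⁵ T.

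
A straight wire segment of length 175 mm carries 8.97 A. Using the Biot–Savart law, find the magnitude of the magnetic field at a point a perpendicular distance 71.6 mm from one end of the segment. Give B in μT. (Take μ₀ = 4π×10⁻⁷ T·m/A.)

For a finite straight segment, B = (μ₀I/4πd)(sinθ₁ + sinθ₂), where θ₁, θ₂ are the angles from the perpendicular to each end.
The perpendicular foot is at one end, so the two end-offsets along the wire are 0 and L = 0.175 m.
sinθ₁ = 0/√(0²+0.0716²) = 0.0000; sinθ₂ = 0.175/√(0.175²+0.0716²) = 0.9255.
B = (4π×10⁻⁷ × 8.97) / (4π × 0.0716) × (0.0000 + 0.9255) = 1.16×10⁻⁵ T.

B ≈ 11.6 μT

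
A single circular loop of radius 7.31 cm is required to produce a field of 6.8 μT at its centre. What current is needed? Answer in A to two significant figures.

I ≈ 0.79 A

At the centre of a circular loop B = μ₀I/(2R), so I = 2RB/μ₀.
With R = 0.0731 m, I = 2 × 0.0731 × 6.80×10⁻⁶ / (4π×10⁻⁷) = 0.791 A.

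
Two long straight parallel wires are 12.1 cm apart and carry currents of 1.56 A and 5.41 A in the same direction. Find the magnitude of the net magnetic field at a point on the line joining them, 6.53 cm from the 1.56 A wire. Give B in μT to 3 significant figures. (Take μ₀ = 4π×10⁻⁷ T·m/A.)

B ≈ 14.6 μT

Each long wire gives B = μ₀I/(2πd). Distances are d₁ = 0.0653 m and d₂ = 0.0557 m.
B₁ = 4.78×10⁻⁶ T, B₂ = 1.94×10⁻⁵ T.
Between parallel currents the two contributions point in opposite directions, so they subtract. B = |B₁ − B₂| = |4.78×10⁻⁶ − 1.94×10⁻⁵| = 1.46×10⁻⁵ T.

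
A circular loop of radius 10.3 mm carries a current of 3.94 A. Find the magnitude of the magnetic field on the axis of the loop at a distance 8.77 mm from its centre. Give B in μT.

On the axis of a circular loop, B = μ₀IR² / [2(R²+z²)^(3/2)].
R² + z² = (0.0103)² + (0.00877)² = 0.000183 m², and (R²+z²)^(3/2) = 2.48×10⁻⁶ m³.
B = (4π×10⁻⁷ × 3.94 × 0.0001061) / (2 × 2.48×10⁻⁶) = 1.06×10⁻⁴ T.

B ≈ 106 μT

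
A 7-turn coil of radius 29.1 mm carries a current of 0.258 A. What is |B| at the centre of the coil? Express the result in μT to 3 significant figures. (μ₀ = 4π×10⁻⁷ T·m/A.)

B ≈ 39.0 μT

For an N-turn flat coil, B = Nμ₀I/(2R) with R = 0.0291 m.
B = 7 × 5.57×10⁻⁶ T = 3.90×10⁻⁵ T.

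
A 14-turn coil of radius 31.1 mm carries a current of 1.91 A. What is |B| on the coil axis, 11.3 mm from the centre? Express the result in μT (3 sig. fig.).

For an N-turn flat coil, B = Nμ₀IR²/[2(R²+z²)^(3/2)] with R = 0.0311 m, z = 0.0113 m.
B = 14 × 3.20×10⁻⁵ T = 4.49×10⁻⁴ T.

B ≈ 449 μT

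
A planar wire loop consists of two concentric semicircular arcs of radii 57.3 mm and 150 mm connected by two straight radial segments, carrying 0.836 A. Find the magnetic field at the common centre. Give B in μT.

The radial connectors point toward the centre, so dl × r̂ = 0 and they contribute nothing.
Each semicircle gives μ₀I/(4R): inner arc 4.58×10⁻⁶ T, outer arc 1.75×10⁻⁶ T.
The two arcs carry current in opposite angular senses, so their fields oppose: B = |4.58×10⁻⁶ − 1.75×10⁻⁶| = 2.83×10⁻⁶ T.

B ≈ 2.83 μT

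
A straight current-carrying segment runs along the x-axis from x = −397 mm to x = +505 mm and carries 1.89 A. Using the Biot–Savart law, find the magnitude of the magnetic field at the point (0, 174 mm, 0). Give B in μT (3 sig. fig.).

B ≈ 2.02 μT

For a finite straight segment, B = (μ₀I/4πd)(sinθ₁ + sinθ₂), where θ₁, θ₂ are the angles from the perpendicular to each end.
The perpendicular distance is d = 0.174 m; the end-offsets along the wire are a = 0.397 m and b = 0.505 m.
sinθ₁ = 0.397/√(0.397²+0.174²) = 0.9159; sinθ₂ = 0.505/√(0.505²+0.174²) = 0.9455.
B = (4π×10⁻⁷ × 1.89) / (4π × 0.174) × (0.9159 + 0.9455) = 2.02×10⁻⁶ T.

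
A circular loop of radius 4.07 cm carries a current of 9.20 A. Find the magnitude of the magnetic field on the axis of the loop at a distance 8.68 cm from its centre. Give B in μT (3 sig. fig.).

On the axis of a circular loop, B = μ₀IR² / [2(R²+z²)^(3/2)].
R² + z² = (0.0407)² + (0.0868)² = 0.009191 m², and (R²+z²)^(3/2) = 8.81×10⁻⁴ m³.
B = (4π×10⁻⁷ × 9.20 × 0.001656) / (2 × 8.81×10⁻⁴) = 1.09×10⁻⁵ T.

B ≈ 10.9 μT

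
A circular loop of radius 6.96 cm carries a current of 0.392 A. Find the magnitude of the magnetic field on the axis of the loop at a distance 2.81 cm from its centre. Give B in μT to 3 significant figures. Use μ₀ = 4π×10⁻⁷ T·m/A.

B ≈ 2.82 μT

On the axis of a circular loop, B = μ₀IR² / [2(R²+z²)^(3/2)].
R² + z² = (0.0696)² + (0.0281)² = 0.005634 m², and (R²+z²)^(3/2) = 4.23×10⁻⁴ m³.
B = (4π×10⁻⁷ × 0.392 × 0.004844) / (2 × 4.23×10⁻⁴) = 2.82×10⁻⁶ T.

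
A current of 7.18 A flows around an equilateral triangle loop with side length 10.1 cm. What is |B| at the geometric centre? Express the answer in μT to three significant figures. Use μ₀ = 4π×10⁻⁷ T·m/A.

B ≈ 128 μT

Each side is a finite straight segment at perpendicular distance d = a/(2 tan(π/3)) = 0.02916 m from the centre, with end-angles ±π/3.
One side contributes B₁ = (μ₀I/4πd)·2 sin(π/3) = 4.27×10⁻⁵ T.
All 3 sides add in the same direction: B = 3 × 4.27×10⁻⁵ = 1.28×10⁻⁴ T.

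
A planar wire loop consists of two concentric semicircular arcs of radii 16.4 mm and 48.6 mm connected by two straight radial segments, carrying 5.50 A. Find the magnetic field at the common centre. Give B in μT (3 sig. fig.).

B ≈ 69.8 μT

The radial connectors point toward the centre, so dl × r̂ = 0 and they contribute nothing.
Each semicircle gives μ₀I/(4R): inner arc 1.05×10⁻⁴ T, outer arc 3.56×10⁻⁵ T.
The two arcs carry current in opposite angular senses, so their fields oppose: B = |1.05×10⁻⁴ − 3.56×10⁻⁵| = 6.98×10⁻⁵ T.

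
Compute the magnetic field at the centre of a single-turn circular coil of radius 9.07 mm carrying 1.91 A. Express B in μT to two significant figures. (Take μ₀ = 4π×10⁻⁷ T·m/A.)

B ≈ 130 μT

At the centre of a circular loop the Biot–Savart law gives B = μ₀I/(2R).
B = (4π×10⁻⁷ × 1.91) / (2 × 0.00907) = 1.32×10⁻⁴ T.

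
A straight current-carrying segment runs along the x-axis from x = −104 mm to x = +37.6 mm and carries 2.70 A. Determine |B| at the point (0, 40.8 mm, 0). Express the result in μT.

B ≈ 10.6 μT

For a finite straight segment, B = (μ₀I/4πd)(sinθ₁ + sinθ₂), where θ₁, θ₂ are the angles from the perpendicular to each end.
The perpendicular distance is d = 0.0408 m; the end-offsets along the wire are a = 0.104 m and b = 0.0376 m.
sinθ₁ = 0.104/√(0.104²+0.0408²) = 0.9309; sinθ₂ = 0.0376/√(0.0376²+0.0408²) = 0.6777.
B = (4π×10⁻⁷ × 2.70) / (4π × 0.0408) × (0.9309 + 0.6777) = 1.06×10⁻⁵ T.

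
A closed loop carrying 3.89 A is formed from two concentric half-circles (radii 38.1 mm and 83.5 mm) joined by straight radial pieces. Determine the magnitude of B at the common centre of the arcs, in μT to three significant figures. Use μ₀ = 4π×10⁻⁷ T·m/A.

B ≈ 17.4 μT

The radial connectors point toward the centre, so dl × r̂ = 0 and they contribute nothing.
Each semicircle gives μ₀I/(4R): inner arc 3.21×10⁻⁵ T, outer arc 1.46×10⁻⁵ T.
The two arcs carry current in opposite angular senses, so their fields oppose: B = |3.21×10⁻⁵ − 1.46×10⁻⁵| = 1.74×10⁻⁵ T.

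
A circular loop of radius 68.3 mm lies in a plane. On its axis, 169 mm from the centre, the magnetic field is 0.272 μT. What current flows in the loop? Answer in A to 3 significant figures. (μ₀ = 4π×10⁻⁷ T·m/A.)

I ≈ 0.562 A

On the axis of a loop, B = μ₀IR²/[2(R²+z²)^(3/2)], so I = 2B(R²+z²)^(3/2)/(μ₀R²).
R² + z² = 0.004665 + 0.02856 = 0.03323 m²; raised to 3/2 gives 6.06×10⁻³ m³.
I = 2 × 2.72×10⁻⁷ × 6.06×10⁻³ / (1.26×10⁻⁶ × 0.004665) = 0.562 A.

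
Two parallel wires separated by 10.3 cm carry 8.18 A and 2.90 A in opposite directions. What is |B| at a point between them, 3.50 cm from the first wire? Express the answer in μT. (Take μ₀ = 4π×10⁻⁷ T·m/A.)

B ≈ 55.3 μT

Each long wire gives B = μ₀I/(2πd). Distances are d₁ = 0.035 m and d₂ = 0.068 m.
B₁ = 4.67×10⁻⁵ T, B₂ = 8.53×10⁻⁶ T.
Between antiparallel currents both contributions point the same way, so they add. B = B₁ + B₂ = 4.67×10⁻⁵ + 8.53×10⁻⁶ = 5.53×10⁻⁵ T.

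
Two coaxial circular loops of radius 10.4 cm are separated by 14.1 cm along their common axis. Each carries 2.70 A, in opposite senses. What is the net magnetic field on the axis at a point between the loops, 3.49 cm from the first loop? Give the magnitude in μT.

B ≈ 8.30 μT

Each loop contributes B = μ₀IR²/[2(R²+z²)^(3/2)] on the axis, with z measured from that loop.
Loop 1 (z = 0.0349 m): B₁ = 1.39×10⁻⁵ T. Loop 2 (z = 0.1061 m): B₂ = 5.60×10⁻⁶ T.
The fields oppose: B = |B₁ − B₂| = 8.30×10⁻⁶ T.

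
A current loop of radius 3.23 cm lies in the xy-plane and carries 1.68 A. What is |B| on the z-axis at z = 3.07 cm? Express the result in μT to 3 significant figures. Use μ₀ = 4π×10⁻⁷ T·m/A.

B ≈ 12.4 μT

On the axis of a circular loop, B = μ₀IR² / [2(R²+z²)^(3/2)].
R² + z² = (0.0323)² + (0.0307)² = 0.001986 m², and (R²+z²)^(3/2) = 8.85×10⁻⁵ m³.
B = (4π×10⁻⁷ × 1.68 × 0.001043) / (2 × 8.85×10⁻⁵) = 1.24×10⁻⁵ T.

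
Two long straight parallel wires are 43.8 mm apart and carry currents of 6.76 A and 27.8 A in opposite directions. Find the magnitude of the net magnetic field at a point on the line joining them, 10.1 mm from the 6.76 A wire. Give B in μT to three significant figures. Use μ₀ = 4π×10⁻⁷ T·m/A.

B ≈ 299 μT

Each long wire gives B = μ₀I/(2πd). Distances are d₁ = 0.0101 m and d₂ = 0.0337 m.
B₁ = 1.34×10⁻⁴ T, B₂ = 1.65×10⁻⁴ T.
Between antiparallel currents both contributions point the same way, so they add. B = B₁ + B₂ = 1.34×10⁻⁴ + 1.65×10⁻⁴ = 2.99×10⁻⁴ T.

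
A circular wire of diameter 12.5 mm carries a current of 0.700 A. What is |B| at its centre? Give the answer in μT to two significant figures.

B ≈ 70 μT

At the centre of a circular loop the Biot–Savart law gives B = μ₀I/(2R) (so R = 0.00625 m).
B = (4π×10⁻⁷ × 0.700) / (2 × 0.00625) = 7.04×10⁻⁵ T.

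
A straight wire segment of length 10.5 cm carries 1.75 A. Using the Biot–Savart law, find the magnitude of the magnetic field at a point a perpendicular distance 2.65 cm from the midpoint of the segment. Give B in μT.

For a finite straight segment, B = (μ₀I/4πd)(sinθ₁ + sinθ₂), where θ₁, θ₂ are the angles from the perpendicular to each end.
The perpendicular from the point meets the wire at its midpoint, so each end is L/2 = 0.0525 m away along the wire.
sinθ₁ = 0.0525/√(0.0525²+0.0265²) = 0.8927; sinθ₂ = 0.0525/√(0.0525²+0.0265²) = 0.8927.
B = (4π×10⁻⁷ × 1.75) / (4π × 0.0265) × (0.8927 + 0.8927) = 1.18×10⁻⁵ T.

B ≈ 11.8 μT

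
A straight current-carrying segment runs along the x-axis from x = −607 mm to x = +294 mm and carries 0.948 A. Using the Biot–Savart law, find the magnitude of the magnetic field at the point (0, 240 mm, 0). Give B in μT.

For a finite straight segment, B = (μ₀I/4πd)(sinθ₁ + sinθ₂), where θ₁, θ₂ are the angles from the perpendicular to each end.
The perpendicular distance is d = 0.24 m; the end-offsets along the wire are a = 0.607 m and b = 0.294 m.
sinθ₁ = 0.607/√(0.607²+0.24²) = 0.9299; sinθ₂ = 0.294/√(0.294²+0.24²) = 0.7747.
B = (4π×10⁻⁷ × 0.948) / (4π × 0.24) × (0.9299 + 0.7747) = 6.73×10⁻⁷ T.

B ≈ 0.673 μT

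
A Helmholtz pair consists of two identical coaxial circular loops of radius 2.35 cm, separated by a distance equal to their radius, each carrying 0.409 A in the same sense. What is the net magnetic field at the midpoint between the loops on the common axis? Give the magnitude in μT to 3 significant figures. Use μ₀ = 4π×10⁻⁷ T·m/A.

B ≈ 15.6 μT

Each loop contributes B = μ₀IR²/[2(R²+z²)^(3/2)] on the axis, with z measured from that loop.
Loop 1 (z = 0.01175 m): B₁ = 7.82×10⁻⁶ T. Loop 2 (z = 0.01175 m): B₂ = 7.82×10⁻⁶ T.
The fields add: B = B₁ + B₂ = 1.56×10⁻⁵ T.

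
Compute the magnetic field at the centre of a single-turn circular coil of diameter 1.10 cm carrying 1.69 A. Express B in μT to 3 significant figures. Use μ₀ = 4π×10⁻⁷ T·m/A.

B ≈ 193 μT

At the centre of a circular loop the Biot–Savart law gives B = μ₀I/(2R) (so R = 0.0055 m).
B = (4π×10⁻⁷ × 1.69) / (2 × 0.0055) = 1.93×10⁻⁴ T.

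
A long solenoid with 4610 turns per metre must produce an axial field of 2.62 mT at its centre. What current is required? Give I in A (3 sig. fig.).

I ≈ 0.452 A

Inside a long solenoid B = μ₀nI with n = 4610 m⁻¹, so I = B/(μ₀n).
I = 2.62×10⁻³ / (4π×10⁻⁷ × 4610) = 0.452 A.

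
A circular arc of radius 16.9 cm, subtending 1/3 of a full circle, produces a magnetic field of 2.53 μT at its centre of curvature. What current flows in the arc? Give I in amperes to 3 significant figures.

For a circular arc, B = μ₀Iφ/(4πR) with φ in radians; here φ = 2.094 rad.
So I = 4πRB/(μ₀φ) = 4π × 0.169 × 2.53×10⁻⁶ / (4π×10⁻⁷ × 2.094) = 2.04 A.

I ≈ 2.04 A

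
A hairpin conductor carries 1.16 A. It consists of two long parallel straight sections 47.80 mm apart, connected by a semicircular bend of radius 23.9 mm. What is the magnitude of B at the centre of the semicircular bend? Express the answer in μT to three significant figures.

B ≈ 25.0 μT

The semicircular arc contributes B_arc = μ₀I·π/(4πR) = μ₀I/(4R) = 1.52×10⁻⁵ T.
Each semi-infinite lead is at perpendicular distance R = 0.0239 m from the centre, with the perpendicular foot at its near end, so it contributes μ₀I/(4πR); both point the same way, together 9.71×10⁻⁶ T.
Arc and leads all point the same direction: B = 1.52×10⁻⁵ + 9.71×10⁻⁶ = 2.50×10⁻⁵ T.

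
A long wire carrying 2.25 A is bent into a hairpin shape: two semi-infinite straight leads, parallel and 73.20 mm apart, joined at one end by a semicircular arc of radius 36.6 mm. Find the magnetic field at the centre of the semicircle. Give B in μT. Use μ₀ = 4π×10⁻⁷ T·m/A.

B ≈ 31.6 μT

The semicircular arc contributes B_arc = μ₀I·π/(4πR) = μ₀I/(4R) = 1.93×10⁻⁵ T.
Each semi-infinite lead is at perpendicular distance R = 0.0366 m from the centre, with the perpendicular foot at its near end, so it contributes μ₀I/(4πR); both point the same way, together 1.23×10⁻⁵ T.
Arc and leads all point the same direction: B = 1.93×10⁻⁵ + 1.23×10⁻⁵ = 3.16×10⁻⁵ T.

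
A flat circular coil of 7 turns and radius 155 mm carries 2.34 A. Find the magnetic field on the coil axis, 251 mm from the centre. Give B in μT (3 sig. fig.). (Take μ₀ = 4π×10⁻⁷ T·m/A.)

For an N-turn flat coil, B = Nμ₀IR²/[2(R²+z²)^(3/2)] with R = 0.155 m, z = 0.251 m.
B = 7 × 1.38×10⁻⁶ T = 9.63×10⁻⁶ T.

B ≈ 9.63 μT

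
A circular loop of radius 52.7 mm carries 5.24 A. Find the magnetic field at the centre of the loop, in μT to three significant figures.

B ≈ 62.5 μT

At the centre of a circular loop the Biot–Savart law gives B = μ₀I/(2R).
B = (4π×10⁻⁷ × 5.24) / (2 × 0.0527) = 6.25×10⁻⁵ T.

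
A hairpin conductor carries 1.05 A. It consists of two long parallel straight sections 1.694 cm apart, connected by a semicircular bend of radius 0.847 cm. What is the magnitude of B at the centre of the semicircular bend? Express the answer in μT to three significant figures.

The semicircular arc contributes B_arc = μ₀I·π/(4πR) = μ₀I/(4R) = 3.89×10⁻⁵ T.
Each semi-infinite lead is at perpendicular distance R = 0.00847 m from the centre, with the perpendicular foot at its near end, so it contributes μ₀I/(4πR); both point the same way, together 2.48×10⁻⁵ T.
Arc and leads all point the same direction: B = 3.89×10⁻⁵ + 2.48×10⁻⁵ = 6.37×10⁻⁵ T.

B ≈ 63.7 μT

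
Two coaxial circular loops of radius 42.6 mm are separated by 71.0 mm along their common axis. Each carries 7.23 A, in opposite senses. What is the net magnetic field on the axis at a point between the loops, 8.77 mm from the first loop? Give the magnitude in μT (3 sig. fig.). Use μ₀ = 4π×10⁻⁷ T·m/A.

Each loop contributes B = μ₀IR²/[2(R²+z²)^(3/2)] on the axis, with z measured from that loop.
Loop 1 (z = 0.00877 m): B₁ = 1.00×10⁻⁴ T. Loop 2 (z = 0.06223 m): B₂ = 1.92×10⁻⁵ T.
The fields oppose: B = |B₁ − B₂| = 8.10×10⁻⁵ T.

B ≈ 81.0 μT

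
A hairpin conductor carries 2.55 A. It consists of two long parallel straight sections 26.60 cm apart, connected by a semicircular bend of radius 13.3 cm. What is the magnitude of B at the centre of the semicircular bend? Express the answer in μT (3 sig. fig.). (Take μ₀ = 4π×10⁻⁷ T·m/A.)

B ≈ 9.86 μT

The semicircular arc contributes B_arc = μ₀I·π/(4πR) = μ₀I/(4R) = 6.02×10⁻⁶ T.
Each semi-infinite lead is at perpendicular distance R = 0.133 m from the centre, with the perpendicular foot at its near end, so it contributes μ₀I/(4πR); both point the same way, together 3.83×10⁻⁶ T.
Arc and leads all point the same direction: B = 6.02×10⁻⁶ + 3.83×10⁻⁶ = 9.86×10⁻⁶ T.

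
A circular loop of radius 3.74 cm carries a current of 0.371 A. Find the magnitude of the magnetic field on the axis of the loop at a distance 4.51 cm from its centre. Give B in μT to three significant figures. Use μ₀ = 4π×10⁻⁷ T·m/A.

On the axis of a circular loop, B = μ₀IR² / [2(R²+z²)^(3/2)].
R² + z² = (0.0374)² + (0.0451)² = 0.003433 m², and (R²+z²)^(3/2) = 2.01×10⁻⁴ m³.
B = (4π×10⁻⁷ × 0.371 × 0.001399) / (2 × 2.01×10⁻⁴) = 1.62×10⁻⁶ T.

B ≈ 1.62 μT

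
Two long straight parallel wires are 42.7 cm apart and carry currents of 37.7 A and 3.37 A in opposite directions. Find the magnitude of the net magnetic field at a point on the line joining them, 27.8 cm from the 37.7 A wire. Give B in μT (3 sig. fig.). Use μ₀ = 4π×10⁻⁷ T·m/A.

Each long wire gives B = μ₀I/(2πd). Distances are d₁ = 0.278 m and d₂ = 0.149 m.
B₁ = 2.71×10⁻⁵ T, B₂ = 4.52×10⁻⁶ T.
Between antiparallel currents both contributions point the same way, so they add. B = B₁ + B₂ = 2.71×10⁻⁵ + 4.52×10⁻⁶ = 3.16×10⁻⁵ T.

B ≈ 31.6 μT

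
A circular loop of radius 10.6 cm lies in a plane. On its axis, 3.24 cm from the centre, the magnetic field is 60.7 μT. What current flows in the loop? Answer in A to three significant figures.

I ≈ 11.7 A

On the axis of a loop, B = μ₀IR²/[2(R²+z²)^(3/2)], so I = 2B(R²+z²)^(3/2)/(μ₀R²).
R² + z² = 0.01124 + 0.00105 = 0.01229 m²; raised to 3/2 gives 1.36×10⁻³ m³.
I = 2 × 6.07×10⁻⁵ × 1.36×10⁻³ / (1.26×10⁻⁶ × 0.01124) = 11.7 A.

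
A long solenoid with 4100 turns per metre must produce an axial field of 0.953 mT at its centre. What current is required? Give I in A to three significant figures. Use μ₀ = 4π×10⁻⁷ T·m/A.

Inside a long solenoid B = μ₀nI with n = 4100 m⁻¹, so I = B/(μ₀n).
I = 9.53×10⁻⁴ / (4π×10⁻⁷ × 4100) = 0.185 A.

I ≈ 0.185 A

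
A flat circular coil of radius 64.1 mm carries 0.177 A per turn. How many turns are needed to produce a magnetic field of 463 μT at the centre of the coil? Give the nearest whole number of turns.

N = 267

For an N-turn coil, B = Nμ₀I/(2R). A single turn gives B₁ = 1.73×10⁻⁶ T with R = 0.0641 m.
N = B/B₁ = 4.63×10⁻⁴ / 1.73×10⁻⁶ = 266.86.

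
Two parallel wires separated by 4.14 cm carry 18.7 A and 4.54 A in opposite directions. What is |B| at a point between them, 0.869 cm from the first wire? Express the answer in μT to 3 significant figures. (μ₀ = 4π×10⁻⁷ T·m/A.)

Each long wire gives B = μ₀I/(2πd). Distances are d₁ = 0.00869 m and d₂ = 0.03271 m.
B₁ = 4.30×10⁻⁴ T, B₂ = 2.78×10⁻⁵ T.
Between antiparallel currents both contributions point the same way, so they add. B = B₁ + B₂ = 4.30×10⁻⁴ + 2.78×10⁻⁵ = 4.58×10⁻⁴ T.

B ≈ 458 μT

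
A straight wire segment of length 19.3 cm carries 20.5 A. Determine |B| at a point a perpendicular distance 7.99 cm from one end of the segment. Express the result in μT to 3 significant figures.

For a finite straight segment, B = (μ₀I/4πd)(sinθ₁ + sinθ₂), where θ₁, θ₂ are the angles from the perpendicular to each end.
The perpendicular foot is at one end, so the two end-offsets along the wire are 0 and L = 0.193 m.
sinθ₁ = 0/√(0²+0.0799²) = 0.0000; sinθ₂ = 0.193/√(0.193²+0.0799²) = 0.9240.
B = (4π×10⁻⁷ × 20.5) / (4π × 0.0799) × (0.0000 + 0.9240) = 2.37×10⁻⁵ T.

B ≈ 23.7 μT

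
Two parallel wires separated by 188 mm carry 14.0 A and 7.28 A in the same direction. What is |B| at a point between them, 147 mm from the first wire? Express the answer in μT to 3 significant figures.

B ≈ 16.5 μT

Each long wire gives B = μ₀I/(2πd). Distances are d₁ = 0.147 m and d₂ = 0.041 m.
B₁ = 1.90×10⁻⁵ T, B₂ = 3.55×10⁻⁵ T.
Between parallel currents the two contributions point in opposite directions, so they subtract. B = |B₁ − B₂| = |1.90×10⁻⁵ − 3.55×10⁻⁵| = 1.65×10⁻⁵ T.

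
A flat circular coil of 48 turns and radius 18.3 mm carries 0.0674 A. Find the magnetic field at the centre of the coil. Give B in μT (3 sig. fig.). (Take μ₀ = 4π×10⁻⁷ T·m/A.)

For an N-turn flat coil, B = Nμ₀I/(2R) with R = 0.0183 m.
B = 48 × 2.31×10⁻⁶ T = 1.11×10⁻⁴ T.

B ≈ 111 μT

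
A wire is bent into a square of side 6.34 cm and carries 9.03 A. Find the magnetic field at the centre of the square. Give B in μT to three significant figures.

B ≈ 161 μT

Each side is a finite straight segment at perpendicular distance d = a/(2 tan(π/4)) = 0.0317 m from the centre, with end-angles ±π/4.
One side contributes B₁ = (μ₀I/4πd)·2 sin(π/4) = 4.03×10⁻⁵ T.
All 4 sides add in the same direction: B = 4 × 4.03×10⁻⁵ = 1.61×10⁻⁴ T.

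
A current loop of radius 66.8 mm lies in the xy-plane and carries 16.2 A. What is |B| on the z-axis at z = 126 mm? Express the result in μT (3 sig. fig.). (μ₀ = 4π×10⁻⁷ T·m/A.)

On the axis of a circular loop, B = μ₀IR² / [2(R²+z²)^(3/2)].
R² + z² = (0.0668)² + (0.126)² = 0.02034 m², and (R²+z²)^(3/2) = 2.90×10⁻³ m³.
B = (4π×10⁻⁷ × 16.2 × 0.004462) / (2 × 2.90×10⁻³) = 1.57×10⁻⁵ T.

B ≈ 15.7 μT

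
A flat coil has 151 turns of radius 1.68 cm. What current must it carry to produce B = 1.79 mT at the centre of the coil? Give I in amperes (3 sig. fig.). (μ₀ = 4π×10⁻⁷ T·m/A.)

I ≈ 0.317 A

For an N-turn coil, B = Nμ₀I/(2R) with R = 0.0168 m, so I = 2RB/(Nμ₀) = 2 × 0.0168 × 1.79×10⁻³ / (151 × 4π×10⁻⁷) = 0.317 A.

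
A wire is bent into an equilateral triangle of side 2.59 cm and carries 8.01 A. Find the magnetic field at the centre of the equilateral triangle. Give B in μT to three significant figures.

Each side is a finite straight segment at perpendicular distance d = a/(2 tan(π/3)) = 0.007477 m from the centre, with end-angles ±π/3.
One side contributes B₁ = (μ₀I/4πd)·2 sin(π/3) = 1.86×10⁻⁴ T.
All 3 sides add in the same direction: B = 3 × 1.86×10⁻⁴ = 5.57×10⁻⁴ T.

B ≈ 557 μT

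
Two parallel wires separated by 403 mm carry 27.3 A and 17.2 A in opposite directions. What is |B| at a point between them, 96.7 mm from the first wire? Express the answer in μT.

B ≈ 67.7 μT

Each long wire gives B = μ₀I/(2πd). Distances are d₁ = 0.0967 m and d₂ = 0.3063 m.
B₁ = 5.65×10⁻⁵ T, B₂ = 1.12×10⁻⁵ T.
Between antiparallel currents both contributions point the same way, so they add. B = B₁ + B₂ = 5.65×10⁻⁵ + 1.12×10⁻⁵ = 6.77×10⁻⁵ T.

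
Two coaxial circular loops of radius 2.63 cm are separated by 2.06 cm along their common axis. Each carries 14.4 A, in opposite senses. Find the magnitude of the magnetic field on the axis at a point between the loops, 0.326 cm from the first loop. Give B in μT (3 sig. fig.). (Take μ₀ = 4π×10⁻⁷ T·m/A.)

B ≈ 136 μT

Each loop contributes B = μ₀IR²/[2(R²+z²)^(3/2)] on the axis, with z measured from that loop.
Loop 1 (z = 0.00326 m): B₁ = 3.36×10⁻⁴ T. Loop 2 (z = 0.01734 m): B₂ = 2.00×10⁻⁴ T.
The fields oppose: B = |B₁ − B₂| = 1.36×10⁻⁴ T.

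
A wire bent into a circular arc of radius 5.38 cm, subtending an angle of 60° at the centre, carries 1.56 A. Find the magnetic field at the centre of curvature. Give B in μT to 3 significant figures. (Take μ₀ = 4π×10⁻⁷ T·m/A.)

The Biot–Savart field of a circular arc at its centre is B = μ₀Iφ/(4πR), with φ = 1.047 rad.
B = (4π×10⁻⁷ × 1.56 × 1.047) / (4π × 0.0538) = 3.04×10⁻⁶ T.

B ≈ 3.04 μT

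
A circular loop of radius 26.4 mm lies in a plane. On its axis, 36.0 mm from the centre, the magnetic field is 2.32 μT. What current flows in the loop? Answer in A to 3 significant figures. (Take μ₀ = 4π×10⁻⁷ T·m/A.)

On the axis of a loop, B = μ₀IR²/[2(R²+z²)^(3/2)], so I = 2B(R²+z²)^(3/2)/(μ₀R²).
R² + z² = 0.000697 + 0.001296 = 0.001993 m²; raised to 3/2 gives 8.90×10⁻⁵ m³.
I = 2 × 2.32×10⁻⁶ × 8.90×10⁻⁵ / (1.26×10⁻⁶ × 0.000697) = 0.471 A.

I ≈ 0.471 A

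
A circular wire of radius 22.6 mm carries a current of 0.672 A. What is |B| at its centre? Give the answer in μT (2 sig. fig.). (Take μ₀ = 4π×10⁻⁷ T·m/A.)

B ≈ 19 μT

At the centre of a circular loop the Biot–Savart law gives B = μ₀I/(2R).
B = (4π×10⁻⁷ × 0.672) / (2 × 0.0226) = 1.87×10⁻⁵ T.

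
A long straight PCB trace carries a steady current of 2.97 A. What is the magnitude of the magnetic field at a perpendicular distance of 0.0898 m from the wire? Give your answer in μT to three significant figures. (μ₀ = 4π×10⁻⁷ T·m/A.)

B ≈ 6.61 μT

For an infinitely long straight wire, B = μ₀I/(2πd).
B = (4π×10⁻⁷ × 2.97) / (2π × 0.0898) = 6.61×10⁻⁶ T.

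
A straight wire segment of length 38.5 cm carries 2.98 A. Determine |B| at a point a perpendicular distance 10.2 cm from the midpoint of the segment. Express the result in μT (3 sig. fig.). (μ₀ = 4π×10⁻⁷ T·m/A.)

For a finite straight segment, B = (μ₀I/4πd)(sinθ₁ + sinθ₂), where θ₁, θ₂ are the angles from the perpendicular to each end.
The perpendicular from the point meets the wire at its midpoint, so each end is L/2 = 0.1925 m away along the wire.
sinθ₁ = 0.1925/√(0.1925²+0.102²) = 0.8836; sinθ₂ = 0.1925/√(0.1925²+0.102²) = 0.8836.
B = (4π×10⁻⁷ × 2.98) / (4π × 0.102) × (0.8836 + 0.8836) = 5.16×10⁻⁶ T.

B ≈ 5.16 μT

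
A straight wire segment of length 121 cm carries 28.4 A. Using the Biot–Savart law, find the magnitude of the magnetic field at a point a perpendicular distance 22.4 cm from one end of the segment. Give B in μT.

For a finite straight segment, B = (μ₀I/4πd)(sinθ₁ + sinθ₂), where θ₁, θ₂ are the angles from the perpendicular to each end.
The perpendicular foot is at one end, so the two end-offsets along the wire are 0 and L = 1.21 m.
sinθ₁ = 0/√(0²+0.224²) = 0.0000; sinθ₂ = 1.21/√(1.21²+0.224²) = 0.9833.
B = (4π×10⁻⁷ × 28.4) / (4π × 0.224) × (0.0000 + 0.9833) = 1.25×10⁻⁵ T.

B ≈ 12.5 μT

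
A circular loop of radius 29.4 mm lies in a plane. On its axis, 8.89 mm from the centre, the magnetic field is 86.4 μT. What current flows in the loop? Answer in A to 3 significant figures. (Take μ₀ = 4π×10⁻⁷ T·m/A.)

I ≈ 4.61 A

On the axis of a loop, B = μ₀IR²/[2(R²+z²)^(3/2)], so I = 2B(R²+z²)^(3/2)/(μ₀R²).
R² + z² = 0.0008644 + 7.903×10⁻⁵ = 0.0009434 m²; raised to 3/2 gives 2.90×10⁻⁵ m³.
I = 2 × 8.64×10⁻⁵ × 2.90×10⁻⁵ / (1.26×10⁻⁶ × 0.0008644) = 4.61 A.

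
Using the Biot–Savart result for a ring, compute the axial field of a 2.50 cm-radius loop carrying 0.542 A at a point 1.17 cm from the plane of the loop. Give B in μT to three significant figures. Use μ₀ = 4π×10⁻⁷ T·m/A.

On the axis of a circular loop, B = μ₀IR² / [2(R²+z²)^(3/2)].
R² + z² = (0.025)² + (0.0117)² = 0.0007619 m², and (R²+z²)^(3/2) = 2.10×10⁻⁵ m³.
B = (4π×10⁻⁷ × 0.542 × 0.000625) / (2 × 2.10×10⁻⁵) = 1.01×10⁻⁵ T.

B ≈ 10.1 μT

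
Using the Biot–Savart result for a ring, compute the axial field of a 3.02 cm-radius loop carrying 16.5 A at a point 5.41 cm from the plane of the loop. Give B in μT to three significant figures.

B ≈ 39.8 μT

On the axis of a circular loop, B = μ₀IR² / [2(R²+z²)^(3/2)].
R² + z² = (0.0302)² + (0.0541)² = 0.003839 m², and (R²+z²)^(3/2) = 2.38×10⁻⁴ m³.
B = (4π×10⁻⁷ × 16.5 × 0.000912) / (2 × 2.38×10⁻⁴) = 3.98×10⁻⁵ T.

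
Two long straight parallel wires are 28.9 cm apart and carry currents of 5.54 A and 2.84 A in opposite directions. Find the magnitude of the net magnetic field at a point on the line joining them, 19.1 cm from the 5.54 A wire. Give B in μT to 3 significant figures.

B ≈ 11.6 μT

Each long wire gives B = μ₀I/(2πd). Distances are d₁ = 0.191 m and d₂ = 0.098 m.
B₁ = 5.80×10⁻⁶ T, B₂ = 5.80×10⁻⁶ T.
Between antiparallel currents both contributions point the same way, so they add. B = B₁ + B₂ = 5.80×10⁻⁶ + 5.80×10⁻⁶ = 1.16×10⁻⁵ T.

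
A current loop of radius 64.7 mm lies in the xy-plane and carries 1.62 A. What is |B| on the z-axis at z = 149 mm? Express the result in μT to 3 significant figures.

On the axis of a circular loop, B = μ₀IR² / [2(R²+z²)^(3/2)].
R² + z² = (0.0647)² + (0.149)² = 0.02639 m², and (R²+z²)^(3/2) = 4.29×10⁻³ m³.
B = (4π×10⁻⁷ × 1.62 × 0.004186) / (2 × 4.29×10⁻³) = 9.94×10⁻⁷ T.

B ≈ 0.994 μT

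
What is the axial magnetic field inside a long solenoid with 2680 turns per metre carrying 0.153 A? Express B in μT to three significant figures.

Inside a long solenoid, B = μ₀nI with n = 2680 turns/m.
B = 4π×10⁻⁷ × 2680 × 0.153 = 5.15×10⁻⁴ T.

B ≈ 515 μT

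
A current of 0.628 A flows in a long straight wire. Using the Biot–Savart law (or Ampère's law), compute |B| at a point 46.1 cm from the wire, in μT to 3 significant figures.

For an infinitely long straight wire, B = μ₀I/(2πd).
B = (4π×10⁻⁷ × 0.628) / (2π × 0.461) = 2.72×10⁻⁷ T.

B ≈ 0.272 μT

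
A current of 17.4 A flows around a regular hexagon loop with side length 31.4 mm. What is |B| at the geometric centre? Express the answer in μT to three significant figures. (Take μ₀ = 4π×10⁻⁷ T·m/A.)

B ≈ 384 μT

Each side is a finite straight segment at perpendicular distance d = a/(2 tan(π/6)) = 0.02719 m from the centre, with end-angles ±π/6.
One side contributes B₁ = (μ₀I/4πd)·2 sin(π/6) = 6.40×10⁻⁵ T.
All 6 sides add in the same direction: B = 6 × 6.40×10⁻⁵ = 3.84×10⁻⁴ T.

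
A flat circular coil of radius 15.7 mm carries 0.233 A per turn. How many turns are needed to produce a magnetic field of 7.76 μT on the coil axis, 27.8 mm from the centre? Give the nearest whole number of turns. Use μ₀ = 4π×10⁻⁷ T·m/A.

N = 7

For an N-turn coil, B = Nμ₀IR²/[2(R²+z²)^(3/2)]. A single turn gives B₁ = 1.11×10⁻⁶ T with R = 0.0157 m, z = 0.0278 m.
N = B/B₁ = 7.76×10⁻⁶ / 1.11×10⁻⁶ = 7.00.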